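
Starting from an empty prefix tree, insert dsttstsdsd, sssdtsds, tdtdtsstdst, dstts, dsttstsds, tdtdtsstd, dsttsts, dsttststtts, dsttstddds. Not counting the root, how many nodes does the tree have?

Trace insertions, counting only characters that open a new branch:
  "dsttstsdsd" → 10 new (d, s, t, t, s, t, s, d, s, d)
  "sssdtsds" → 8 new (s, s, s, d, t, s, d, s)
  "tdtdtsstdst" → 11 new (t, d, t, d, t, s, s, t, d, s, t)
  "dstts" → prefix "dstts" already present; 0 new (none)
  "dsttstsds" → prefix "dsttstsds" already present; 0 new (none)
  "tdtdtsstd" → prefix "tdtdtsstd" already present; 0 new (none)
  "dsttsts" → prefix "dsttsts" already present; 0 new (none)
  "dsttststtts" → prefix "dsttsts" already present; 4 new (t, t, t, s)
  "dsttstddds" → prefix "dsttst" already present; 4 new (d, d, d, s)
Total nodes = 10 + 8 + 11 + 0 + 0 + 0 + 0 + 4 + 4 = 37

37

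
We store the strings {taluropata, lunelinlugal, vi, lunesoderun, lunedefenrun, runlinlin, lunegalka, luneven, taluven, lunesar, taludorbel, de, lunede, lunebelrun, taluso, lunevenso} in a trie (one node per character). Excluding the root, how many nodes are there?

79

For each word, the new-node count is its length minus the longest prefix already in the trie:
  "taluropata" → 10 new (t, a, l, u, r, o, p, a, t, a)
  "lunelinlugal" → 12 new (l, u, n, e, l, i, n, l, u, g, a, l)
  "vi" → 2 new (v, i)
  "lunesoderun" → prefix "lune" already present; 7 new (s, o, d, e, r, u, n)
  "lunedefenrun" → prefix "lune" already present; 8 new (d, e, f, e, n, r, u, n)
  "runlinlin" → 9 new (r, u, n, l, i, n, l, i, n)
  "lunegalka" → prefix "lune" already present; 5 new (g, a, l, k, a)
  "luneven" → prefix "lune" already present; 3 new (v, e, n)
  "taluven" → prefix "talu" already present; 3 new (v, e, n)
  "lunesar" → prefix "lunes" already present; 2 new (a, r)
  "taludorbel" → prefix "talu" already present; 6 new (d, o, r, b, e, l)
  "de" → 2 new (d, e)
  "lunede" → prefix "lunede" already present; 0 new (none)
  "lunebelrun" → prefix "lune" already present; 6 new (b, e, l, r, u, n)
  "taluso" → prefix "talu" already present; 2 new (s, o)
  "lunevenso" → prefix "luneven" already present; 2 new (s, o)
Total nodes = 10 + 12 + 2 + 7 + 8 + 9 + 5 + 3 + 3 + 2 + 6 + 2 + 0 + 6 + 2 + 2 = 79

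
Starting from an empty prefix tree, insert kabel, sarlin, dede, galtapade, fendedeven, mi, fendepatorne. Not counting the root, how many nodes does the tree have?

43

Trace insertions, counting only characters that open a new branch:
  "kabel" → 5 new (k, a, b, e, l)
  "sarlin" → 6 new (s, a, r, l, i, n)
  "dede" → 4 new (d, e, d, e)
  "galtapade" → 9 new (g, a, l, t, a, p, a, d, e)
  "fendedeven" → 10 new (f, e, n, d, e, d, e, v, e, n)
  "mi" → 2 new (m, i)
  "fendepatorne" → prefix "fende" already present; 7 new (p, a, t, o, r, n, e)
Total nodes = 5 + 6 + 4 + 9 + 10 + 2 + 7 = 43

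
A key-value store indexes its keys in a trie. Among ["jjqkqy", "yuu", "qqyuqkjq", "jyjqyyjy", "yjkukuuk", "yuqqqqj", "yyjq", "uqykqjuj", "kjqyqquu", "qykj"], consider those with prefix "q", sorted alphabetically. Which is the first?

DFS of the "q" subtree visits, in order: "qqyuqkjq", "qykj"
The 1st is qqyuqkjq.

qqyuqkjq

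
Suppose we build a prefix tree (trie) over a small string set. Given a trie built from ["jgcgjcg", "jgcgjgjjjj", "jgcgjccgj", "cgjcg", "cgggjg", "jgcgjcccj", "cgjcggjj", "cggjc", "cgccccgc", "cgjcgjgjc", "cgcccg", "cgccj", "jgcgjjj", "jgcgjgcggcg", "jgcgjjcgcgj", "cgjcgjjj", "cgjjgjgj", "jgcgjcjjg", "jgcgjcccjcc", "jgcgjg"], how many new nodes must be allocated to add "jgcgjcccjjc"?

2

Walking "jgcgjcccjjc" from the root, the first 9 characters ("jgcgjcccj") follow existing edges; "j" is the first miss.
So 11 − 9 = 2 new nodes.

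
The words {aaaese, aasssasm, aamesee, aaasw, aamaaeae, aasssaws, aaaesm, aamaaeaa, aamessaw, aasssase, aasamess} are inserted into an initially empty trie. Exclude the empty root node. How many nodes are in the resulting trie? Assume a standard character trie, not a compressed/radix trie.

37

Trie structure (* marks end of a word):
(root)
└─ a
   └─ a
      ├─ a
      │  ├─ e
      │  │  └─ s
      │  │     ├─ e *
      │  │     └─ m *
      │  └─ s
      │     └─ w *
      ├─ m
      │  ├─ a
      │  │  └─ a
      │  │     └─ e
      │  │        └─ a
      │  │           ├─ a *
      │  │           └─ e *
      │  └─ e
      │     └─ s
      │        ├─ e
      │        │  └─ e *
      │        └─ s
      │           └─ a
      │              └─ w *
      └─ s
         ├─ a
         │  └─ m
         │     └─ e
         │        └─ s
         │           └─ s *
         └─ s
            └─ s
               └─ a
                  ├─ s
                  │  ├─ e *
                  │  └─ m *
                  └─ w
                     └─ s *
Counting every labelled node above: 37.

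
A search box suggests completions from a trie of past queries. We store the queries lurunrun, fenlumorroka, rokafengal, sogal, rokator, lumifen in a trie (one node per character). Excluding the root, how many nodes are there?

Count nodes per top-level branch (shared prefixes stored once):
  'f'-branch (fenlumorroka): 12 nodes
  'l'-branch (lumifen, lurunrun): 13 nodes
  'r'-branch (rokafengal, rokator): 13 nodes
  's'-branch (sogal): 5 nodes
Sum: 43

43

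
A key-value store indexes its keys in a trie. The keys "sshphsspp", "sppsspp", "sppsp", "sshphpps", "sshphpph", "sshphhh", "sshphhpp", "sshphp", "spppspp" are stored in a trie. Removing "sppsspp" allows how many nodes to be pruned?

3

Walk "sppsspp" from the leaf back toward the root, removing each node that no remaining word uses.
The suffix "spp" (3 nodes) is used only by "sppsspp"; the node for "spps" still has the child "p", so pruning stops there.
Nodes removed: 3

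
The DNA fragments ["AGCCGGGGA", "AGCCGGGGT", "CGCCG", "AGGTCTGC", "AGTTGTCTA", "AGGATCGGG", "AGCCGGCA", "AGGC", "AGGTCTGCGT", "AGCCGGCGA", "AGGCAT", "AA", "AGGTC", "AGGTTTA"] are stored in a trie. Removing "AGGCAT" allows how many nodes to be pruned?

2

Walk "AGGCAT" from the leaf back toward the root, removing each node that no remaining word uses.
The suffix "AT" (2 nodes) is used only by "AGGCAT"; "AGGC" is itself a stored word, so pruning stops there.
Nodes removed: 2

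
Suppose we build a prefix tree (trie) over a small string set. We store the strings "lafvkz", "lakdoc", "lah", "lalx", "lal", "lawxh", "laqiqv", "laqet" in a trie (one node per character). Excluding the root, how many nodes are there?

22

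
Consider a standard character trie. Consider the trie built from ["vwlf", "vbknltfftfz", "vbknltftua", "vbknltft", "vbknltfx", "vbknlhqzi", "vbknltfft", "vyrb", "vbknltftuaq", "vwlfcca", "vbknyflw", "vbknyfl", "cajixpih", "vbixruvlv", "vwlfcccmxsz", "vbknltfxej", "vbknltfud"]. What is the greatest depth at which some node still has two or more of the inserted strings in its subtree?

The deepest shared node is where two words last agree before diverging.
"vbknltftua" and "vbknltftuaq" agree on "vbknltftua" (10 characters) before diverging; nothing deeper is shared.
Longest shared-prefix length: 10

10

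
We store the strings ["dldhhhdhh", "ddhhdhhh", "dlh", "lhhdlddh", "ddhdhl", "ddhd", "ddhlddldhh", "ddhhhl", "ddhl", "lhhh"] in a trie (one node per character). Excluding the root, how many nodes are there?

Insert word by word; a character creates a node only if that edge doesn't already exist:
  "dldhhhdhh" → 9 new (d, l, d, h, h, h, d, h, h)
  "ddhhdhhh" → prefix "d" already present; 7 new (d, h, h, d, h, h, h)
  "dlh" → prefix "dl" already present; 1 new (h)
  "lhhdlddh" → 8 new (l, h, h, d, l, d, d, h)
  "ddhdhl" → prefix "ddh" already present; 3 new (d, h, l)
  "ddhd" → prefix "ddhd" already present; 0 new (none)
  "ddhlddldhh" → prefix "ddh" already present; 7 new (l, d, d, l, d, h, h)
  "ddhhhl" → prefix "ddhh" already present; 2 new (h, l)
  "ddhl" → prefix "ddhl" already present; 0 new (none)
  "lhhh" → prefix "lhh" already present; 1 new (h)
Total nodes = 9 + 7 + 1 + 8 + 3 + 0 + 7 + 2 + 0 + 1 = 38

38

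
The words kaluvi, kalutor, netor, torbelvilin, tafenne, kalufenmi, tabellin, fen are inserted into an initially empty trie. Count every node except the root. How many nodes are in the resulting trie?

Trace insertions, counting only characters that open a new branch:
  "kaluvi" → 6 new (k, a, l, u, v, i)
  "kalutor" → prefix "kalu" already present; 3 new (t, o, r)
  "netor" → 5 new (n, e, t, o, r)
  "torbelvilin" → 11 new (t, o, r, b, e, l, v, i, l, i, n)
  "tafenne" → prefix "t" already present; 6 new (a, f, e, n, n, e)
  "kalufenmi" → prefix "kalu" already present; 5 new (f, e, n, m, i)
  "tabellin" → prefix "ta" already present; 6 new (b, e, l, l, i, n)
  "fen" → 3 new (f, e, n)
Total nodes = 6 + 3 + 5 + 11 + 6 + 5 + 6 + 3 = 45

45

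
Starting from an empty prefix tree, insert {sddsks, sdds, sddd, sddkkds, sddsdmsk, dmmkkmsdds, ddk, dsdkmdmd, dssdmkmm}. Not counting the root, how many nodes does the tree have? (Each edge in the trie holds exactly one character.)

40

Count nodes per top-level branch (shared prefixes stored once):
  'd'-branch (ddk, dmmkkmsdds, dsdkmdmd, dssdmkmm): 25 nodes
  's'-branch (sddd, sddkkds, sdds, sddsdmsk, sddsks): 15 nodes
Sum: 40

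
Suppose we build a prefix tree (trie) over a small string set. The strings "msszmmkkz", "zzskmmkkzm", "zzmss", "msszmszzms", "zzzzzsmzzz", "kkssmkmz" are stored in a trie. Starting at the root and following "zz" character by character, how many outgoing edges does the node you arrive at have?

Walk "zz" from the root, arriving at one node.
Distinct next characters after "zz": m, s, z.
That node has 3 child edges.

3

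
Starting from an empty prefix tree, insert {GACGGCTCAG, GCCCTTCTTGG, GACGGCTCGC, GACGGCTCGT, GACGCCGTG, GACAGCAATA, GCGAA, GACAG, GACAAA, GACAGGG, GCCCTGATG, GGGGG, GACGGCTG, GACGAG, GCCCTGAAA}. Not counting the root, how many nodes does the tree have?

Insert word by word; a character creates a node only if that edge doesn't already exist:
  "GACGGCTCAG" → 10 new (G, A, C, G, G, C, T, C, A, G)
  "GCCCTTCTTGG" → prefix "G" already present; 10 new (C, C, C, T, T, C, T, T, G, G)
  "GACGGCTCGC" → prefix "GACGGCTC" already present; 2 new (G, C)
  "GACGGCTCGT" → prefix "GACGGCTCG" already present; 1 new (T)
  "GACGCCGTG" → prefix "GACG" already present; 5 new (C, C, G, T, G)
  "GACAGCAATA" → prefix "GAC" already present; 7 new (A, G, C, A, A, T, A)
  "GCGAA" → prefix "GC" already present; 3 new (G, A, A)
  "GACAG" → prefix "GACAG" already present; 0 new (none)
  "GACAAA" → prefix "GACA" already present; 2 new (A, A)
  "GACAGGG" → prefix "GACAG" already present; 2 new (G, G)
  "GCCCTGATG" → prefix "GCCCT" already present; 4 new (G, A, T, G)
  "GGGGG" → prefix "G" already present; 4 new (G, G, G, G)
  "GACGGCTG" → prefix "GACGGCT" already present; 1 new (G)
  "GACGAG" → prefix "GACG" already present; 2 new (A, G)
  "GCCCTGAAA" → prefix "GCCCTGA" already present; 2 new (A, A)
Total nodes = 10 + 10 + 2 + 1 + 5 + 7 + 3 + 0 + 2 + 2 + 4 + 4 + 1 + 2 + 2 = 55

55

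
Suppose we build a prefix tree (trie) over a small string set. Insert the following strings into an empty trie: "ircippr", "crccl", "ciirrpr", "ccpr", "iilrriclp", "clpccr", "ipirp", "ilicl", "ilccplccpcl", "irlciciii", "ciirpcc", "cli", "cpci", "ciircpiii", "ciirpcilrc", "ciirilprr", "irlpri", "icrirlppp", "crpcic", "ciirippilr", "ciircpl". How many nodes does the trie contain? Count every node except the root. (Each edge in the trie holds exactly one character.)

100

For each word, the new-node count is its length minus the longest prefix already in the trie:
  "ircippr" → 7 new (i, r, c, i, p, p, r)
  "crccl" → 5 new (c, r, c, c, l)
  "ciirrpr" → prefix "c" already present; 6 new (i, i, r, r, p, r)
  "ccpr" → prefix "c" already present; 3 new (c, p, r)
  "iilrriclp" → prefix "i" already present; 8 new (i, l, r, r, i, c, l, p)
  "clpccr" → prefix "c" already present; 5 new (l, p, c, c, r)
  "ipirp" → prefix "i" already present; 4 new (p, i, r, p)
  "ilicl" → prefix "i" already present; 4 new (l, i, c, l)
  "ilccplccpcl" → prefix "il" already present; 9 new (c, c, p, l, c, c, p, c, l)
  "irlciciii" → prefix "ir" already present; 7 new (l, c, i, c, i, i, i)
  "ciirpcc" → prefix "ciir" already present; 3 new (p, c, c)
  "cli" → prefix "cl" already present; 1 new (i)
  "cpci" → prefix "c" already present; 3 new (p, c, i)
  "ciircpiii" → prefix "ciir" already present; 5 new (c, p, i, i, i)
  "ciirpcilrc" → prefix "ciirpc" already present; 4 new (i, l, r, c)
  "ciirilprr" → prefix "ciir" already present; 5 new (i, l, p, r, r)
  "irlpri" → prefix "irl" already present; 3 new (p, r, i)
  "icrirlppp" → prefix "i" already present; 8 new (c, r, i, r, l, p, p, p)
  "crpcic" → prefix "cr" already present; 4 new (p, c, i, c)
  "ciirippilr" → prefix "ciiri" already present; 5 new (p, p, i, l, r)
  "ciircpl" → prefix "ciircp" already present; 1 new (l)
Total nodes = 7 + 5 + 6 + 3 + 8 + 5 + 4 + 4 + 9 + 7 + 3 + 1 + 3 + 5 + 4 + 5 + 3 + 8 + 4 + 5 + 1 = 100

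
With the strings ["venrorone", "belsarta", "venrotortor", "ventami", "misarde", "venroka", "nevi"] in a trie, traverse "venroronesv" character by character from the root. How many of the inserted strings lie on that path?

Walk "venroronesv" from the root; an end-of-word marker is hit whenever a stored word is a prefix of "venroronesv".
Prefixes of the query that are stored words: "venrorone"
Count: 1

1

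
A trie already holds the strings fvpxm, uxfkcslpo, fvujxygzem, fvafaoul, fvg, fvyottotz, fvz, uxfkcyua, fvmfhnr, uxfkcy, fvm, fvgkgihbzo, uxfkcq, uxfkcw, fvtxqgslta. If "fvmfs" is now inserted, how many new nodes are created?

"fvmf" is already a path in the trie; the remaining "s" must be added.
New nodes needed: |"fvmfs"| − 4 = 5 − 4 = 1.

1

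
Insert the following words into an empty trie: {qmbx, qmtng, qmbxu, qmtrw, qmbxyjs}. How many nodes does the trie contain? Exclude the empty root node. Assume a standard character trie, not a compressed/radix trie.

13

Trie structure (* marks end of a word):
(root)
└─ q
   └─ m
      ├─ b
      │  └─ x *
      │     ├─ u *
      │     └─ y
      │        └─ j
      │           └─ s *
      └─ t
         ├─ n
         │  └─ g *
         └─ r
            └─ w *
Counting every labelled node above: 13.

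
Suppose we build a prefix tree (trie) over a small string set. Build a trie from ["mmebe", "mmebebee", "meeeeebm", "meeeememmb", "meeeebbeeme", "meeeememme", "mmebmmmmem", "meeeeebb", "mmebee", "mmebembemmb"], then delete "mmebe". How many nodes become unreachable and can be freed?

Walk "mmebe" from the leaf back toward the root, removing each node that no remaining word uses.
Every node on "mmebe" is still needed (e.g. by "mmebebee"), so nothing is freed.
Nodes removed: 0

0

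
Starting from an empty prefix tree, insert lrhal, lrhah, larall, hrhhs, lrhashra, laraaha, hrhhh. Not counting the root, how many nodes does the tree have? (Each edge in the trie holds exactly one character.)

24

Count nodes per top-level branch (shared prefixes stored once):
  'h'-branch (hrhhh, hrhhs): 6 nodes
  'l'-branch (laraaha, larall, lrhah, lrhal, lrhashra): 18 nodes
Sum: 24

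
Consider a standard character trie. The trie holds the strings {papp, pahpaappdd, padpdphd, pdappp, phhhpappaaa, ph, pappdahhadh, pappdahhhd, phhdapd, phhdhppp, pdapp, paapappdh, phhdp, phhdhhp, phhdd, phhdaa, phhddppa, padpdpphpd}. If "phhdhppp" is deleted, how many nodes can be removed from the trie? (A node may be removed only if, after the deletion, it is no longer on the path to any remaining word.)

3

A node on "phhdhppp"'s path can go only if nothing else ends at it or branches off below it.
The suffix "ppp" (3 nodes) is used only by "phhdhppp"; the node for "phhdh" still has the child "h", so pruning stops there.
Nodes removed: 3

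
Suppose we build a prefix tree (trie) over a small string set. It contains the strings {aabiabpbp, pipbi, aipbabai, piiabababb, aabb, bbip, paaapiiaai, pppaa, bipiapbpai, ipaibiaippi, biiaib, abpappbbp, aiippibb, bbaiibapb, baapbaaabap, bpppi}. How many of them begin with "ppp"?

1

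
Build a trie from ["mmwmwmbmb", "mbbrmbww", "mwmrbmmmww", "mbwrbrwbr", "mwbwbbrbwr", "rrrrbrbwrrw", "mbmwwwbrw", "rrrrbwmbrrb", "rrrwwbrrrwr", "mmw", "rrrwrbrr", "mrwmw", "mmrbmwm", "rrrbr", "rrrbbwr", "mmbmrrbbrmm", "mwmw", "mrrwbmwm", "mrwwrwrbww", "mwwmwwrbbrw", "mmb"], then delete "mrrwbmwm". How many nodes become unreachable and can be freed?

A node on "mrrwbmwm"'s path can go only if nothing else ends at it or branches off below it.
The suffix "rwbmwm" (6 nodes) is used only by "mrrwbmwm"; the node for "mr" still has the child "w", so pruning stops there.
Nodes removed: 6

6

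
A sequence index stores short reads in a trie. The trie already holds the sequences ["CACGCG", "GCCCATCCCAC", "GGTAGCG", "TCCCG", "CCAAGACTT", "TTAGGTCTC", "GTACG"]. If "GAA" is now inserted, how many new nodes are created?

"G" is already a path in the trie; the remaining "AA" must be added.
Each of the 2 remaining characters creates one node.

2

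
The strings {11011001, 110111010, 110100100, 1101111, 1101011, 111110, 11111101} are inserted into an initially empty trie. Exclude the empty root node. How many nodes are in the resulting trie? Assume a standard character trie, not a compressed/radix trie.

27

For each word, the new-node count is its length minus the longest prefix already in the trie:
  "11011001" → 8 new (1, 1, 0, 1, 1, 0, 0, 1)
  "110111010" → prefix "11011" already present; 4 new (1, 0, 1, 0)
  "110100100" → prefix "1101" already present; 5 new (0, 0, 1, 0, 0)
  "1101111" → prefix "110111" already present; 1 new (1)
  "1101011" → prefix "11010" already present; 2 new (1, 1)
  "111110" → prefix "11" already present; 4 new (1, 1, 1, 0)
  "11111101" → prefix "11111" already present; 3 new (1, 0, 1)
Total nodes = 8 + 4 + 5 + 1 + 2 + 4 + 3 = 27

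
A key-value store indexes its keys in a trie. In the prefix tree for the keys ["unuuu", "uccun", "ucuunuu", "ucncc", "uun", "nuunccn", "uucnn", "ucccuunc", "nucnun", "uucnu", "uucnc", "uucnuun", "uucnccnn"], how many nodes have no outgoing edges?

Leaves are exactly the stored words that no other stored word extends.
Those words: "nucnun", "nuunccn", "ucccuunc", "uccun", "ucncc", "ucuunuu", "unuuu", "uucnccnn", "uucnn", "uucnuun", "uun"
Leaf count: 11

11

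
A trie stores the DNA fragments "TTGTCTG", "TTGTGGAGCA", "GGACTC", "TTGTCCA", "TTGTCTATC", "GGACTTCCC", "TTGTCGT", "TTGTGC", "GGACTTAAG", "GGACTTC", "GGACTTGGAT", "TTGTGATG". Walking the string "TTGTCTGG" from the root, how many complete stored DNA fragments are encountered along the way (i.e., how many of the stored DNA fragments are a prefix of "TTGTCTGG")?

1

Traverse "TTGTCTGG" character by character; count nodes along the way that are marked as word ends.
Prefixes of the query that are stored words: "TTGTCTG"
Count: 1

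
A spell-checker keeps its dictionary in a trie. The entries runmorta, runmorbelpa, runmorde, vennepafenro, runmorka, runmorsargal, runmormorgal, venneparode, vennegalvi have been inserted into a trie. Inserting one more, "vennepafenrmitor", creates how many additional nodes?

"vennepafenr" is already a path in the trie; the remaining "mitor" must be added.
So 16 − 11 = 5 new nodes.

5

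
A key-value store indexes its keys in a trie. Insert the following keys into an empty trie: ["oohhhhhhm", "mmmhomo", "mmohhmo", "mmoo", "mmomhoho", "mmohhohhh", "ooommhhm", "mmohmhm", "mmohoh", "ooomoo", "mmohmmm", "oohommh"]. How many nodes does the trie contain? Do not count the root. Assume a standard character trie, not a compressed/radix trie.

50

For each word, the new-node count is its length minus the longest prefix already in the trie:
  "oohhhhhhm" → 9 new (o, o, h, h, h, h, h, h, m)
  "mmmhomo" → 7 new (m, m, m, h, o, m, o)
  "mmohhmo" → prefix "mm" already present; 5 new (o, h, h, m, o)
  "mmoo" → prefix "mmo" already present; 1 new (o)
  "mmomhoho" → prefix "mmo" already present; 5 new (m, h, o, h, o)
  "mmohhohhh" → prefix "mmohh" already present; 4 new (o, h, h, h)
  "ooommhhm" → prefix "oo" already present; 6 new (o, m, m, h, h, m)
  "mmohmhm" → prefix "mmoh" already present; 3 new (m, h, m)
  "mmohoh" → prefix "mmoh" already present; 2 new (o, h)
  "ooomoo" → prefix "ooom" already present; 2 new (o, o)
  "mmohmmm" → prefix "mmohm" already present; 2 new (m, m)
  "oohommh" → prefix "ooh" already present; 4 new (o, m, m, h)
Total nodes = 9 + 7 + 5 + 1 + 5 + 4 + 6 + 3 + 2 + 2 + 2 + 4 = 50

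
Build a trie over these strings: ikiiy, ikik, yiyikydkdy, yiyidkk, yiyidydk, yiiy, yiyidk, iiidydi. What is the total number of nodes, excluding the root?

Count nodes per top-level branch (shared prefixes stored once):
  'i'-branch (iiidydi, ikiiy, ikik): 12 nodes
  'y'-branch (yiiy, yiyidk, yiyidkk, yiyidydk, yiyikydkdy): 18 nodes
Sum: 30

30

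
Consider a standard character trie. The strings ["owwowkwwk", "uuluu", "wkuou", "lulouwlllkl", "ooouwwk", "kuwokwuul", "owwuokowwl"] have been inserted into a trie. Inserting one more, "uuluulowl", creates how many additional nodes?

4

Walking "uuluulowl" from the root, the first 5 characters ("uuluu") follow existing edges; "l" is the first miss.
So 9 − 5 = 4 new nodes.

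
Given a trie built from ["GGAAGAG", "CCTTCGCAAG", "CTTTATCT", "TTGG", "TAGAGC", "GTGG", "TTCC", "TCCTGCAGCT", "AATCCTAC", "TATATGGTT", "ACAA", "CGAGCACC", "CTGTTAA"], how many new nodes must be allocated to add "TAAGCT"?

4

Walking "TAAGCT" from the root, the first 2 characters ("TA") follow existing edges; "A" is the first miss.
New nodes needed: |"TAAGCT"| − 2 = 6 − 2 = 4.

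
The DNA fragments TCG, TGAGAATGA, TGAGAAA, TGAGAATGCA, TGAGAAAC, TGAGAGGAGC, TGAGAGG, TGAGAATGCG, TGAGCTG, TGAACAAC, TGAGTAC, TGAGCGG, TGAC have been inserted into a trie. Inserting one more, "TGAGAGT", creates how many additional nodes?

Walking "TGAGAGT" from the root, the first 6 characters ("TGAGAG") follow existing edges; "T" is the first miss.
New nodes needed: |"TGAGAGT"| − 6 = 7 − 6 = 1.

1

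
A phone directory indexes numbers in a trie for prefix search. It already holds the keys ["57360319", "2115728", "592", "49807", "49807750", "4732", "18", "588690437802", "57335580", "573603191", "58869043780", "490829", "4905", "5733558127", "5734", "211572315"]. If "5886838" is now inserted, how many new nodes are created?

3

The longest prefix of "5886838" already in the trie is "5886" (length 4).
New nodes needed: |"5886838"| − 4 = 7 − 4 = 3.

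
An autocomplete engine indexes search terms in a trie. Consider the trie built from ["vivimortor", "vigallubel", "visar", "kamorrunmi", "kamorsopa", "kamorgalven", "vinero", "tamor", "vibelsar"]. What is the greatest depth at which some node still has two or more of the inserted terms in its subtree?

5

The deepest shared node is where two words last agree before diverging.
"kamorgalven" and "kamorrunmi" agree on "kamor" (5 characters) before diverging; nothing deeper is shared.
Longest shared-prefix length: 5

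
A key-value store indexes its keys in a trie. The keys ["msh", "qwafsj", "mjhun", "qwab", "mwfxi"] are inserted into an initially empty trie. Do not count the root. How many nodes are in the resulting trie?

18

Count nodes per top-level branch (shared prefixes stored once):
  'm'-branch (mjhun, msh, mwfxi): 11 nodes
  'q'-branch (qwab, qwafsj): 7 nodes
Sum: 18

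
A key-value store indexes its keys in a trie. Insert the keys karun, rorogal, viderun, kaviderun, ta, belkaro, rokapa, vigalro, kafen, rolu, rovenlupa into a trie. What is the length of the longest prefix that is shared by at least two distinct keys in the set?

2

Look for the deepest trie node that still has at least two words in its subtree.
e.g. "kafen" and "karun" share the prefix "ka" of length 2; no pair shares a longer one.
Longest shared-prefix length: 2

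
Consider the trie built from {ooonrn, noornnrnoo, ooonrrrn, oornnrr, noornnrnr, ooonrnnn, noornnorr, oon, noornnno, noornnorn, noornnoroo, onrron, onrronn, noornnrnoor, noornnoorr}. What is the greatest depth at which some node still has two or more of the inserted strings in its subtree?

Look for the deepest trie node that still has at least two words in its subtree.
"noornnrnoo" and "noornnrnoor" agree on "noornnrnoo" (10 characters) before diverging; nothing deeper is shared.
Longest shared-prefix length: 10

10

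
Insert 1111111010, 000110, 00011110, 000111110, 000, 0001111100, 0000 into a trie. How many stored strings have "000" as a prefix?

6

Traverse to the node for "000", then collect every word in that subtree.
Matches: "000", "0000", "000110", "00011110", "000111110", "0001111100"
Count: 6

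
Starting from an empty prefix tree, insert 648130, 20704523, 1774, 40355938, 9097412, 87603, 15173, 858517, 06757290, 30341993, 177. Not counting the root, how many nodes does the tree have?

Count nodes per top-level branch (shared prefixes stored once):
  '0'-branch (06757290): 8 nodes
  '1'-branch (15173, 177, 1774): 8 nodes
  '2'-branch (20704523): 8 nodes
  '3'-branch (30341993): 8 nodes
  '4'-branch (40355938): 8 nodes
  '6'-branch (648130): 6 nodes
  '8'-branch (858517, 87603): 10 nodes
  '9'-branch (9097412): 7 nodes
Sum: 63

63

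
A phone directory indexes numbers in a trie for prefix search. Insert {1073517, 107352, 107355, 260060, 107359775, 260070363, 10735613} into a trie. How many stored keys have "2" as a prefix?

Filter for entries beginning with "2":
Words under "2": 260060, 260070363
Count: 2

2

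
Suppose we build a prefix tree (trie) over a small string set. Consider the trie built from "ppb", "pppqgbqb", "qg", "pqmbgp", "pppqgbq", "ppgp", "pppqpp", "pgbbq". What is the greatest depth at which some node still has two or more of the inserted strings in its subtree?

7

The deepest shared node is where two words last agree before diverging.
e.g. "pppqgbq" and "pppqgbqb" share the prefix "pppqgbq" of length 7; no pair shares a longer one.
Longest shared-prefix length: 7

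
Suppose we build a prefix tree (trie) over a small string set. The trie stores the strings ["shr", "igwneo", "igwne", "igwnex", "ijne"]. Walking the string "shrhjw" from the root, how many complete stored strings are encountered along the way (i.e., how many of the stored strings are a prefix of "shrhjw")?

1

Check each prefix of "shrhjw" against the stored set — each match is an end-marker on the path.
Prefixes of the query that are stored words: "shr"
Count: 1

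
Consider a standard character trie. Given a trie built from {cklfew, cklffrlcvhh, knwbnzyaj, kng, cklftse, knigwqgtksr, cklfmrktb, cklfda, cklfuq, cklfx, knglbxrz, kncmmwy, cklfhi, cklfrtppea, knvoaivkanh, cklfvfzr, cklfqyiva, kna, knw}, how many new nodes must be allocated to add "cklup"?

2

"ckl" is already a path in the trie; the remaining "up" must be added.
New nodes needed: |"cklup"| − 3 = 5 − 3 = 2.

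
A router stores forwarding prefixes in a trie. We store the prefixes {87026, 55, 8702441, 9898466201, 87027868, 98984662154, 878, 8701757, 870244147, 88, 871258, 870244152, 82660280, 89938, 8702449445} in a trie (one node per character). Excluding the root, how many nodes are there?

56

Trace insertions, counting only characters that open a new branch:
  "87026" → 5 new (8, 7, 0, 2, 6)
  "55" → 2 new (5, 5)
  "8702441" → prefix "8702" already present; 3 new (4, 4, 1)
  "9898466201" → 10 new (9, 8, 9, 8, 4, 6, 6, 2, 0, 1)
  "87027868" → prefix "8702" already present; 4 new (7, 8, 6, 8)
  "98984662154" → prefix "98984662" already present; 3 new (1, 5, 4)
  "878" → prefix "87" already present; 1 new (8)
  "8701757" → prefix "870" already present; 4 new (1, 7, 5, 7)
  "870244147" → prefix "8702441" already present; 2 new (4, 7)
  "88" → prefix "8" already present; 1 new (8)
  "871258" → prefix "87" already present; 4 new (1, 2, 5, 8)
  "870244152" → prefix "8702441" already present; 2 new (5, 2)
  "82660280" → prefix "8" already present; 7 new (2, 6, 6, 0, 2, 8, 0)
  "89938" → prefix "8" already present; 4 new (9, 9, 3, 8)
  "8702449445" → prefix "870244" already present; 4 new (9, 4, 4, 5)
Total nodes = 5 + 2 + 3 + 10 + 4 + 3 + 1 + 4 + 2 + 1 + 4 + 2 + 7 + 4 + 4 = 56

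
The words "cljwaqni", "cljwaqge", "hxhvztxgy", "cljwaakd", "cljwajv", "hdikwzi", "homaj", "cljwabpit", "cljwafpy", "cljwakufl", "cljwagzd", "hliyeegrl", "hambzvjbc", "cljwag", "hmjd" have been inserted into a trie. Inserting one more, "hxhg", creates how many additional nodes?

The longest prefix of "hxhg" already in the trie is "hxh" (length 3).
Each of the 1 remaining characters creates one node.

1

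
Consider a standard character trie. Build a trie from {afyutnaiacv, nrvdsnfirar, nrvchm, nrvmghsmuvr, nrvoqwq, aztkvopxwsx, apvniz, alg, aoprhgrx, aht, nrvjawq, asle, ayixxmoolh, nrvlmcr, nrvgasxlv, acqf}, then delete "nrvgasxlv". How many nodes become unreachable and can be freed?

6

Walk "nrvgasxlv" from the leaf back toward the root, removing each node that no remaining word uses.
The suffix "gasxlv" (6 nodes) is used only by "nrvgasxlv"; the node for "nrv" still has the child "d", so pruning stops there.
Nodes removed: 6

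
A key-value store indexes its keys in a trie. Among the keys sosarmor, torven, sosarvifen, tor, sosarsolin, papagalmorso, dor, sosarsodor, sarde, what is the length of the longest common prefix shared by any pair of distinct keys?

The deepest shared node is where two words last agree before diverging.
e.g. "sosarsodor" and "sosarsolin" share the prefix "sosarso" of length 7; no pair shares a longer one.
Longest shared-prefix length: 7

7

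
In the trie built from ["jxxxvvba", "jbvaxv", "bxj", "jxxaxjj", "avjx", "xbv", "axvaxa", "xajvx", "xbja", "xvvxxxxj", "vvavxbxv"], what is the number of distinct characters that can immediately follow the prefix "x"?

3

The children of the "x" node are the distinct next characters among strings starting with "x".
Characters that immediately follow "x" among the stored strings: {a, b, v}.
That node has 3 child edges.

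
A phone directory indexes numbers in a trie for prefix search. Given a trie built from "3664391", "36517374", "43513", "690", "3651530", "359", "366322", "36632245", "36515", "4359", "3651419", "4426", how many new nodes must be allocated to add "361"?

1

"36" is already a path in the trie; the remaining "1" must be added.
New nodes needed: |"361"| − 2 = 3 − 2 = 1.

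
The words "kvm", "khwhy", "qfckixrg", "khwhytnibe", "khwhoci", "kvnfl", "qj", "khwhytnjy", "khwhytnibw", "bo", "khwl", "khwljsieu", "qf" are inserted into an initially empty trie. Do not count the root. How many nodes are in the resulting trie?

38

Count nodes per top-level branch (shared prefixes stored once):
  'b'-branch (bo): 2 nodes
  'k'-branch (khwhoci, khwhy, khwhytnibe, khwhytnibw, khwhytnjy, khwl, khwljsieu, kvm, kvnfl): 27 nodes
  'q'-branch (qf, qfckixrg, qj): 9 nodes
Sum: 38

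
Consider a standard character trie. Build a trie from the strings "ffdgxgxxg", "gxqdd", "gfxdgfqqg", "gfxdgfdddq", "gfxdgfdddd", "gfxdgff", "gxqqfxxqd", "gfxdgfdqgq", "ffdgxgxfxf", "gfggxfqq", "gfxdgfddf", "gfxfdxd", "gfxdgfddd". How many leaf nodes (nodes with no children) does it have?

Leaves are exactly the stored words that no other stored word extends.
Those words: "ffdgxgxfxf", "ffdgxgxxg", "gfggxfqq", "gfxdgfdddd", "gfxdgfdddq", "gfxdgfddf", "gfxdgfdqgq", "gfxdgff", "gfxdgfqqg", "gfxfdxd", "gxqdd", "gxqqfxxqd"
Leaf count: 12

12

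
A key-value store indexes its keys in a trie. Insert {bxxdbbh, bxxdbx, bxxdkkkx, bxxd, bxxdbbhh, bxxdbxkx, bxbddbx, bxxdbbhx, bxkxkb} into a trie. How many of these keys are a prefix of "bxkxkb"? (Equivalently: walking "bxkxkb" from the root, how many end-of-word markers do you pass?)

1

Check each prefix of "bxkxkb" against the stored set — each match is an end-marker on the path.
Prefixes of the query that are stored words: "bxkxkb"
Count: 1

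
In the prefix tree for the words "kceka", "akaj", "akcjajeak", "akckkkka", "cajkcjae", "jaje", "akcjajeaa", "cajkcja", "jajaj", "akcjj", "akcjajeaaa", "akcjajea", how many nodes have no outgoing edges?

A leaf is a node with no children — equivalently, the end of a word that is not a proper prefix of any other stored word.
Those words: "akaj", "akcjajeaaa", "akcjajeak", "akcjj", "akckkkka", "cajkcjae", "jajaj", "jaje", "kceka"
Leaf count: 9

9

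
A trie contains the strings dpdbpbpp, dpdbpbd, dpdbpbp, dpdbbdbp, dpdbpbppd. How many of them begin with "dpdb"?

Walk to "dpdb"; the words in its subtree are exactly those with that prefix.
Matches: "dpdbbdbp", "dpdbpbd", "dpdbpbp", "dpdbpbpp", "dpdbpbppd"
Count: 5

5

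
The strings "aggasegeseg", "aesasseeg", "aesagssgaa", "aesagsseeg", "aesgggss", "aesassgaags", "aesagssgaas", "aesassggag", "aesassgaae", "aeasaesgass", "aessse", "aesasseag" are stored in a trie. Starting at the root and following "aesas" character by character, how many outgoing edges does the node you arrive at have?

1

Walk "aesas" from the root, arriving at one node.
Characters that immediately follow "aesas" among the stored strings: {s}.
That node has 1 child edge.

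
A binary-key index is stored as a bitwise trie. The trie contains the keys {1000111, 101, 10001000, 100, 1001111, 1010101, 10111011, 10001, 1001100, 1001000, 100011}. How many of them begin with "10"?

11

Filter for entries beginning with "10":
Words under "10": 100, 10001, 10001000, 100011, 1000111, 1001000, 1001100, 1001111, 101, 1010101, 10111011
Count: 11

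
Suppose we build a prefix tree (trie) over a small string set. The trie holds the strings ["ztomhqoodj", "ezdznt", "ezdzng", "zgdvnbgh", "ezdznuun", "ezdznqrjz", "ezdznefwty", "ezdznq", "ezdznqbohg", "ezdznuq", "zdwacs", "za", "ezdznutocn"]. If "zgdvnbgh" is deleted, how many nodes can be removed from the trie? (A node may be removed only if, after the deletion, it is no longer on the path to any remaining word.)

7

After clearing the end-marker at "zgdvnbgh", prune upward until reaching a node still needed by another word.
The suffix "gdvnbgh" (7 nodes) is used only by "zgdvnbgh"; the node for "z" still has the child "t", so pruning stops there.
Nodes removed: 7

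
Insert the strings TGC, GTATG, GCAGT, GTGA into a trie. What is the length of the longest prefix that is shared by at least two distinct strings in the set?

The deepest shared node is where two words last agree before diverging.
"GTATG" and "GTGA" agree on "GT" (2 characters) before diverging; nothing deeper is shared.
Longest shared-prefix length: 2

2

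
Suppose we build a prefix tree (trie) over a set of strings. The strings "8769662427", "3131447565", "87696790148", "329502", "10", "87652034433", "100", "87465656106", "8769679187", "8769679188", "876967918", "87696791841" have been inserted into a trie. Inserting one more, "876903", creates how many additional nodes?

2

"8769" is already a path in the trie; the remaining "03" must be added.
Each of the 2 remaining characters creates one node.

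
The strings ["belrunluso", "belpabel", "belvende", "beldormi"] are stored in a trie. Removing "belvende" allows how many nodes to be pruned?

5

A node on "belvende"'s path can go only if nothing else ends at it or branches off below it.
The suffix "vende" (5 nodes) is used only by "belvende"; the node for "bel" still has the child "r", so pruning stops there.
Nodes removed: 5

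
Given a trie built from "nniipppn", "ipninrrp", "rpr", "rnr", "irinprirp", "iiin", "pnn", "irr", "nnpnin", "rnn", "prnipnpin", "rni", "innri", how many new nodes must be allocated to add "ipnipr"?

The longest prefix of "ipnipr" already in the trie is "ipni" (length 4).
Each of the 2 remaining characters creates one node.

2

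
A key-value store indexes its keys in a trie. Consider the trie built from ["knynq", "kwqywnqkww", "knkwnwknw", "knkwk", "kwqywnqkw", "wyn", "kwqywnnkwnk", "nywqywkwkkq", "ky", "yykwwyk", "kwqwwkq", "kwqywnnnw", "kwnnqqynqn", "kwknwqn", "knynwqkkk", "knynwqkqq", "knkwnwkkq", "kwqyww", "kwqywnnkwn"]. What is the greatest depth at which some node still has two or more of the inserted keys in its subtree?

10

Equivalently: take the maximum, over all pairs, of their longest common prefix length.
e.g. "kwqywnnkwn" and "kwqywnnkwnk" share the prefix "kwqywnnkwn" of length 10; no pair shares a longer one.
Longest shared-prefix length: 10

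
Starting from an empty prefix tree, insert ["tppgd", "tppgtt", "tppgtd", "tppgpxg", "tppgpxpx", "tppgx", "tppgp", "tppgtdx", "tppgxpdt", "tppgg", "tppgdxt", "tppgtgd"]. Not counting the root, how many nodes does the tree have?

23

Trie structure (* marks end of a word):
(root)
└─ t
   └─ p
      └─ p
         └─ g
            ├─ d *
            │  └─ x
            │     └─ t *
            ├─ g *
            ├─ p *
            │  └─ x
            │     ├─ g *
            │     └─ p
            │        └─ x *
            ├─ t
            │  ├─ d *
            │  │  └─ x *
            │  ├─ g
            │  │  └─ d *
            │  └─ t *
            └─ x *
               └─ p
                  └─ d
                     └─ t *
Counting every labelled node above: 23.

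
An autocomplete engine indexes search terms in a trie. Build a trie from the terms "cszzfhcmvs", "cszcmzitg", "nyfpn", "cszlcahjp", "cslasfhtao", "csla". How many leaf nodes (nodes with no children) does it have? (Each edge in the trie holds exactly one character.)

A leaf is a node with no children — equivalently, the end of a word that is not a proper prefix of any other stored word.
Those words: "cslasfhtao", "cszcmzitg", "cszlcahjp", "cszzfhcmvs", "nyfpn"
Leaf count: 5

5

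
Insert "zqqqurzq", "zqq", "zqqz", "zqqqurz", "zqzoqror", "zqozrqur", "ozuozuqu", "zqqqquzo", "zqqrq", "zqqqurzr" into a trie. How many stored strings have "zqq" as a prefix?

7

Filter for entries beginning with "zqq":
Matches: "zqq", "zqqqquzo", "zqqqurz", "zqqqurzq", "zqqqurzr", "zqqrq", "zqqz"
Count: 7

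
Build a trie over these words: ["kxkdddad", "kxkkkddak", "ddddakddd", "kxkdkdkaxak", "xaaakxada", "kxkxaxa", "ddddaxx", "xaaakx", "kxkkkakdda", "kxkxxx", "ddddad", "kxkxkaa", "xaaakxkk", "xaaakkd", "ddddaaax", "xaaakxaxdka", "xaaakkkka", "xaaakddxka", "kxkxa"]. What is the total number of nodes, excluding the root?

Insert word by word; a character creates a node only if that edge doesn't already exist:
  "kxkdddad" → 8 new (k, x, k, d, d, d, a, d)
  "kxkkkddak" → prefix "kxk" already present; 6 new (k, k, d, d, a, k)
  "ddddakddd" → 9 new (d, d, d, d, a, k, d, d, d)
  "kxkdkdkaxak" → prefix "kxkd" already present; 7 new (k, d, k, a, x, a, k)
  "xaaakxada" → 9 new (x, a, a, a, k, x, a, d, a)
  "kxkxaxa" → prefix "kxk" already present; 4 new (x, a, x, a)
  "ddddaxx" → prefix "dddda" already present; 2 new (x, x)
  "xaaakx" → prefix "xaaakx" already present; 0 new (none)
  "kxkkkakdda" → prefix "kxkkk" already present; 5 new (a, k, d, d, a)
  "kxkxxx" → prefix "kxkx" already present; 2 new (x, x)
  "ddddad" → prefix "dddda" already present; 1 new (d)
  "kxkxkaa" → prefix "kxkx" already present; 3 new (k, a, a)
  "xaaakxkk" → prefix "xaaakx" already present; 2 new (k, k)
  "xaaakkd" → prefix "xaaak" already present; 2 new (k, d)
  "ddddaaax" → prefix "dddda" already present; 3 new (a, a, x)
  "xaaakxaxdka" → prefix "xaaakxa" already present; 4 new (x, d, k, a)
  "xaaakkkka" → prefix "xaaakk" already present; 3 new (k, k, a)
  "xaaakddxka" → prefix "xaaak" already present; 5 new (d, d, x, k, a)
  "kxkxa" → prefix "kxkxa" already present; 0 new (none)
Total nodes = 8 + 6 + 9 + 7 + 9 + 4 + 2 + 0 + 5 + 2 + 1 + 3 + 2 + 2 + 3 + 4 + 3 + 5 + 0 = 75

75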